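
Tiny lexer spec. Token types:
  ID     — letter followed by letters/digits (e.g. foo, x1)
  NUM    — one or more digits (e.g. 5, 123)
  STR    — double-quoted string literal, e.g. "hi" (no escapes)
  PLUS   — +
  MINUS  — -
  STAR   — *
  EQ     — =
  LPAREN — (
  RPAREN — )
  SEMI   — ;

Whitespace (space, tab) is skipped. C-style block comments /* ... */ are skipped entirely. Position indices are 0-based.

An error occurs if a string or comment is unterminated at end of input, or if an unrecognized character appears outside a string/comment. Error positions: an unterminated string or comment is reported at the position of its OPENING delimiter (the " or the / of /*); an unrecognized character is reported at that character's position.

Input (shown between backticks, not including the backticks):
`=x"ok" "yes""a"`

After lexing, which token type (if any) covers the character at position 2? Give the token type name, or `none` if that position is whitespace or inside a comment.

pos=0: emit EQ '='
pos=1: emit ID 'x' (now at pos=2)
pos=2: enter STRING mode
pos=2: emit STR "ok" (now at pos=6)
pos=7: enter STRING mode
pos=7: emit STR "yes" (now at pos=12)
pos=12: enter STRING mode
pos=12: emit STR "a" (now at pos=15)
DONE. 5 tokens: [EQ, ID, STR, STR, STR]
Position 2: char is '"' -> STR

Answer: STR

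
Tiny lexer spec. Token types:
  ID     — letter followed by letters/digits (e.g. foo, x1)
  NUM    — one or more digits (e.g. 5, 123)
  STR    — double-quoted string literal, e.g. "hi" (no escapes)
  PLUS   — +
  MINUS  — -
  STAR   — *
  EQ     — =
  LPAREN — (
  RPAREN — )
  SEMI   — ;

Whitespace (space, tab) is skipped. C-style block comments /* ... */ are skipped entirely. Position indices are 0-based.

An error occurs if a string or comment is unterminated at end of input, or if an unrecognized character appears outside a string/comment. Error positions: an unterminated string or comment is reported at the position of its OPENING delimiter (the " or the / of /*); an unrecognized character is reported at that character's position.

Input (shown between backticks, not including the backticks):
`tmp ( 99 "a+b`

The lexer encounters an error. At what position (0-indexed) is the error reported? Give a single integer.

pos=0: emit ID 'tmp' (now at pos=3)
pos=4: emit LPAREN '('
pos=6: emit NUM '99' (now at pos=8)
pos=9: enter STRING mode
pos=9: ERROR — unterminated string

Answer: 9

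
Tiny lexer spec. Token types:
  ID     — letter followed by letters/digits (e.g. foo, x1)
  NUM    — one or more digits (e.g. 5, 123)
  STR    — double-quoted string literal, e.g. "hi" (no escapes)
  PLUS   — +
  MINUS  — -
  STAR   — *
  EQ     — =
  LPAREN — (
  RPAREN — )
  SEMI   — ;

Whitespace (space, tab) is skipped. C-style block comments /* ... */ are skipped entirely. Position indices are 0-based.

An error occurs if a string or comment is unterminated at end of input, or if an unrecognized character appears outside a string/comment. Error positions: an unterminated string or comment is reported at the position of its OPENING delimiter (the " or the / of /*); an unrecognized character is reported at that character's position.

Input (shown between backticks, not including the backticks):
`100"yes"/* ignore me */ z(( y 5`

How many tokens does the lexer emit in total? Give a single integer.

Answer: 7

Derivation:
pos=0: emit NUM '100' (now at pos=3)
pos=3: enter STRING mode
pos=3: emit STR "yes" (now at pos=8)
pos=8: enter COMMENT mode (saw '/*')
exit COMMENT mode (now at pos=23)
pos=24: emit ID 'z' (now at pos=25)
pos=25: emit LPAREN '('
pos=26: emit LPAREN '('
pos=28: emit ID 'y' (now at pos=29)
pos=30: emit NUM '5' (now at pos=31)
DONE. 7 tokens: [NUM, STR, ID, LPAREN, LPAREN, ID, NUM]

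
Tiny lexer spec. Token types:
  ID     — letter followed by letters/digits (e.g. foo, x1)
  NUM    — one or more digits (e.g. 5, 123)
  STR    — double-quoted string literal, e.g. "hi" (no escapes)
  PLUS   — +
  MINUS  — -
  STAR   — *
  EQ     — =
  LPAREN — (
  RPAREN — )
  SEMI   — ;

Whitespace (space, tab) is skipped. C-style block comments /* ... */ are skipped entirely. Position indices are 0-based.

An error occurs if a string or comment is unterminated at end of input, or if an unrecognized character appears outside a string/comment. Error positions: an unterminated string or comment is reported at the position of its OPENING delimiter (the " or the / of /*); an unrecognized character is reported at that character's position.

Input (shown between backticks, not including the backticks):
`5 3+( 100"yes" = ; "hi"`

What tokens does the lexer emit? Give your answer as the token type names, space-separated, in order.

Answer: NUM NUM PLUS LPAREN NUM STR EQ SEMI STR

Derivation:
pos=0: emit NUM '5' (now at pos=1)
pos=2: emit NUM '3' (now at pos=3)
pos=3: emit PLUS '+'
pos=4: emit LPAREN '('
pos=6: emit NUM '100' (now at pos=9)
pos=9: enter STRING mode
pos=9: emit STR "yes" (now at pos=14)
pos=15: emit EQ '='
pos=17: emit SEMI ';'
pos=19: enter STRING mode
pos=19: emit STR "hi" (now at pos=23)
DONE. 9 tokens: [NUM, NUM, PLUS, LPAREN, NUM, STR, EQ, SEMI, STR]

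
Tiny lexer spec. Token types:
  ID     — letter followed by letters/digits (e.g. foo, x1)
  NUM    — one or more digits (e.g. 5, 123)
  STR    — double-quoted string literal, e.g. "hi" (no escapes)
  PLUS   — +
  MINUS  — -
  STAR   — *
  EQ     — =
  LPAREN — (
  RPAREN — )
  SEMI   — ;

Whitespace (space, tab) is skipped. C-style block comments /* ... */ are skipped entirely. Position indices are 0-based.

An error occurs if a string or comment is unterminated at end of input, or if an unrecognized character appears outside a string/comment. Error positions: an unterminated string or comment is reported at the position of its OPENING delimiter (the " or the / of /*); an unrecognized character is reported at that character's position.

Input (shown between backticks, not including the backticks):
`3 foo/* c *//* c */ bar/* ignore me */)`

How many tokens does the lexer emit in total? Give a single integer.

pos=0: emit NUM '3' (now at pos=1)
pos=2: emit ID 'foo' (now at pos=5)
pos=5: enter COMMENT mode (saw '/*')
exit COMMENT mode (now at pos=12)
pos=12: enter COMMENT mode (saw '/*')
exit COMMENT mode (now at pos=19)
pos=20: emit ID 'bar' (now at pos=23)
pos=23: enter COMMENT mode (saw '/*')
exit COMMENT mode (now at pos=38)
pos=38: emit RPAREN ')'
DONE. 4 tokens: [NUM, ID, ID, RPAREN]

Answer: 4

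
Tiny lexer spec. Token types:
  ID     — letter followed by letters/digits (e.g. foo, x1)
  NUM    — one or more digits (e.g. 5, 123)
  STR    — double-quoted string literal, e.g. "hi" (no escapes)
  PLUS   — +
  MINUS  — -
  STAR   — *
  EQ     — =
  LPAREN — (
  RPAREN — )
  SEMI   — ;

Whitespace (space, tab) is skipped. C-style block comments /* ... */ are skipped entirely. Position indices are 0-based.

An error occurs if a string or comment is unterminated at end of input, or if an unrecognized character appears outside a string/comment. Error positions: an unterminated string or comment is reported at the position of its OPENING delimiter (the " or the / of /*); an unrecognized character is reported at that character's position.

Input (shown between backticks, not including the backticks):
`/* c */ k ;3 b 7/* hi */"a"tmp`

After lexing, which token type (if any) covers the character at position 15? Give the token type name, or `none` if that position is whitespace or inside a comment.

pos=0: enter COMMENT mode (saw '/*')
exit COMMENT mode (now at pos=7)
pos=8: emit ID 'k' (now at pos=9)
pos=10: emit SEMI ';'
pos=11: emit NUM '3' (now at pos=12)
pos=13: emit ID 'b' (now at pos=14)
pos=15: emit NUM '7' (now at pos=16)
pos=16: enter COMMENT mode (saw '/*')
exit COMMENT mode (now at pos=24)
pos=24: enter STRING mode
pos=24: emit STR "a" (now at pos=27)
pos=27: emit ID 'tmp' (now at pos=30)
DONE. 7 tokens: [ID, SEMI, NUM, ID, NUM, STR, ID]
Position 15: char is '7' -> NUM

Answer: NUM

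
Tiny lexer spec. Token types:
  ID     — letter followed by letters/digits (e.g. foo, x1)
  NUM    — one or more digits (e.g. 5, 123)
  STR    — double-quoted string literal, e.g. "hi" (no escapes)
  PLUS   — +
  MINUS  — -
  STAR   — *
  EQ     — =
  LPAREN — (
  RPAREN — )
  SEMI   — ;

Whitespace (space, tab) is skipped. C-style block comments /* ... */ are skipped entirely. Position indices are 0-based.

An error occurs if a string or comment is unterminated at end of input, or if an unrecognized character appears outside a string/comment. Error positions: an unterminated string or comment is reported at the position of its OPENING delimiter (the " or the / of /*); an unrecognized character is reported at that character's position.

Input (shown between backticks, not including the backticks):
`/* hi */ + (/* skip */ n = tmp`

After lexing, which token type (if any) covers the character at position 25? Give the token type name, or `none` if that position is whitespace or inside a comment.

Answer: EQ

Derivation:
pos=0: enter COMMENT mode (saw '/*')
exit COMMENT mode (now at pos=8)
pos=9: emit PLUS '+'
pos=11: emit LPAREN '('
pos=12: enter COMMENT mode (saw '/*')
exit COMMENT mode (now at pos=22)
pos=23: emit ID 'n' (now at pos=24)
pos=25: emit EQ '='
pos=27: emit ID 'tmp' (now at pos=30)
DONE. 5 tokens: [PLUS, LPAREN, ID, EQ, ID]
Position 25: char is '=' -> EQ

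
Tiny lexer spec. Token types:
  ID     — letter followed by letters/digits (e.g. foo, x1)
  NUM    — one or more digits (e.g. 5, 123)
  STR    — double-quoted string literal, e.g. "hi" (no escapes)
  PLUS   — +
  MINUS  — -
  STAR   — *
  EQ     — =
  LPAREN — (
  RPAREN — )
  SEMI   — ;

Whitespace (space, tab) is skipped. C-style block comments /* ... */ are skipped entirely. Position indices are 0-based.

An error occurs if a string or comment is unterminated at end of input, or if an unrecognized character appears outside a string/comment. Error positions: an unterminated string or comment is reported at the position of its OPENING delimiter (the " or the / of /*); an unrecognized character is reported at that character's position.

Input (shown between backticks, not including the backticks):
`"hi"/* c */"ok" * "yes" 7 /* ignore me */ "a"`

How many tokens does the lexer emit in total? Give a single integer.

pos=0: enter STRING mode
pos=0: emit STR "hi" (now at pos=4)
pos=4: enter COMMENT mode (saw '/*')
exit COMMENT mode (now at pos=11)
pos=11: enter STRING mode
pos=11: emit STR "ok" (now at pos=15)
pos=16: emit STAR '*'
pos=18: enter STRING mode
pos=18: emit STR "yes" (now at pos=23)
pos=24: emit NUM '7' (now at pos=25)
pos=26: enter COMMENT mode (saw '/*')
exit COMMENT mode (now at pos=41)
pos=42: enter STRING mode
pos=42: emit STR "a" (now at pos=45)
DONE. 6 tokens: [STR, STR, STAR, STR, NUM, STR]

Answer: 6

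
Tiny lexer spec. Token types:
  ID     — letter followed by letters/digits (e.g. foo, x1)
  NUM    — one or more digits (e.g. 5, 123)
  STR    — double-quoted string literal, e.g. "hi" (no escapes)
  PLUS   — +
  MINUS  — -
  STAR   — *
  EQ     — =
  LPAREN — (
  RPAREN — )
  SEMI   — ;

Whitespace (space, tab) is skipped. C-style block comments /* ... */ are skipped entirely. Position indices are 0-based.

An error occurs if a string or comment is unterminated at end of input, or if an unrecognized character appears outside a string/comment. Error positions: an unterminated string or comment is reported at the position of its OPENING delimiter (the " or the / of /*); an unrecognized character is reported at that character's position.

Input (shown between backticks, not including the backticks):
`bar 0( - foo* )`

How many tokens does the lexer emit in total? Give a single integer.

Answer: 7

Derivation:
pos=0: emit ID 'bar' (now at pos=3)
pos=4: emit NUM '0' (now at pos=5)
pos=5: emit LPAREN '('
pos=7: emit MINUS '-'
pos=9: emit ID 'foo' (now at pos=12)
pos=12: emit STAR '*'
pos=14: emit RPAREN ')'
DONE. 7 tokens: [ID, NUM, LPAREN, MINUS, ID, STAR, RPAREN]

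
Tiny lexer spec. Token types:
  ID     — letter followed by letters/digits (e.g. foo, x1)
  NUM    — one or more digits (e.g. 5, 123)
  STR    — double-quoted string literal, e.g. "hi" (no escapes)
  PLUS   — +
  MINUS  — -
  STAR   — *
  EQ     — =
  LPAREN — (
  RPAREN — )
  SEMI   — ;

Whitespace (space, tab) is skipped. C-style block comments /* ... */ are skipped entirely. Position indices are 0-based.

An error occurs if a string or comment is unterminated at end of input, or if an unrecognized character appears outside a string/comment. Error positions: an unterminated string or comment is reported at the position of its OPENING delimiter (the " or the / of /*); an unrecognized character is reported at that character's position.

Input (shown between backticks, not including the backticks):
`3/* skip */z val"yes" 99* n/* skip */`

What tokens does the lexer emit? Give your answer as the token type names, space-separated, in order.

Answer: NUM ID ID STR NUM STAR ID

Derivation:
pos=0: emit NUM '3' (now at pos=1)
pos=1: enter COMMENT mode (saw '/*')
exit COMMENT mode (now at pos=11)
pos=11: emit ID 'z' (now at pos=12)
pos=13: emit ID 'val' (now at pos=16)
pos=16: enter STRING mode
pos=16: emit STR "yes" (now at pos=21)
pos=22: emit NUM '99' (now at pos=24)
pos=24: emit STAR '*'
pos=26: emit ID 'n' (now at pos=27)
pos=27: enter COMMENT mode (saw '/*')
exit COMMENT mode (now at pos=37)
DONE. 7 tokens: [NUM, ID, ID, STR, NUM, STAR, ID]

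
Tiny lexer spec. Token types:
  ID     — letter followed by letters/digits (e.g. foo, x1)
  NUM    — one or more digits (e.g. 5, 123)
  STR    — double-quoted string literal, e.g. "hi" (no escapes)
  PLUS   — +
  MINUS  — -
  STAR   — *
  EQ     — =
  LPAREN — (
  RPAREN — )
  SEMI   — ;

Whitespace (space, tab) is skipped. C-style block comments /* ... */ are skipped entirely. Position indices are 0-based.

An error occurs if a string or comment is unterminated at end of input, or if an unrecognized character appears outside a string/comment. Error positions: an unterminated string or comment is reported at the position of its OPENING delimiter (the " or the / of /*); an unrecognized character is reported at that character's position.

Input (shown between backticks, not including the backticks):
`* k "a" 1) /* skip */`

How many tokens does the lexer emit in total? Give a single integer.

pos=0: emit STAR '*'
pos=2: emit ID 'k' (now at pos=3)
pos=4: enter STRING mode
pos=4: emit STR "a" (now at pos=7)
pos=8: emit NUM '1' (now at pos=9)
pos=9: emit RPAREN ')'
pos=11: enter COMMENT mode (saw '/*')
exit COMMENT mode (now at pos=21)
DONE. 5 tokens: [STAR, ID, STR, NUM, RPAREN]

Answer: 5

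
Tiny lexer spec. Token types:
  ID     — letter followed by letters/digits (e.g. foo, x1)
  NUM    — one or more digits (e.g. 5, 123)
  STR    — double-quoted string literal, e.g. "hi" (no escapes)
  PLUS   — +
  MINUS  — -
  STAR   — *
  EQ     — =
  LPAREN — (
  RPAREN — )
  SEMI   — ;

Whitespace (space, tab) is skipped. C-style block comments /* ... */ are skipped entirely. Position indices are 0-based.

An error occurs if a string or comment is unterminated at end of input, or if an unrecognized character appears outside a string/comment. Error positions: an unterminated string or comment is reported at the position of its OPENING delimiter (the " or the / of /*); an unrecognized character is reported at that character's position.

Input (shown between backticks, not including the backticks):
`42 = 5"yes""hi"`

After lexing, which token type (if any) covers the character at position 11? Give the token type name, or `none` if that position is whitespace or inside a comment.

pos=0: emit NUM '42' (now at pos=2)
pos=3: emit EQ '='
pos=5: emit NUM '5' (now at pos=6)
pos=6: enter STRING mode
pos=6: emit STR "yes" (now at pos=11)
pos=11: enter STRING mode
pos=11: emit STR "hi" (now at pos=15)
DONE. 5 tokens: [NUM, EQ, NUM, STR, STR]
Position 11: char is '"' -> STR

Answer: STR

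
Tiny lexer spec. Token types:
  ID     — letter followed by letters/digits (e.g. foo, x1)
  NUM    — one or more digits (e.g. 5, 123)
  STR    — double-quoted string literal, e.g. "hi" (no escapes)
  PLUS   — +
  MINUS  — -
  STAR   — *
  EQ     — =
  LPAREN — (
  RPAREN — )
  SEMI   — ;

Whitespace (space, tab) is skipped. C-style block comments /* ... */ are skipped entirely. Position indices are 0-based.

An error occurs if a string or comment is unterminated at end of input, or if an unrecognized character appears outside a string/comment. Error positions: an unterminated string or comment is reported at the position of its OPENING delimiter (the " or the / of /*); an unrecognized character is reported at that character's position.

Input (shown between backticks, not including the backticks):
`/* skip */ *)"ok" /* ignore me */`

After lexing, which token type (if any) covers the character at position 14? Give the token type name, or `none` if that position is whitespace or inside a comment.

pos=0: enter COMMENT mode (saw '/*')
exit COMMENT mode (now at pos=10)
pos=11: emit STAR '*'
pos=12: emit RPAREN ')'
pos=13: enter STRING mode
pos=13: emit STR "ok" (now at pos=17)
pos=18: enter COMMENT mode (saw '/*')
exit COMMENT mode (now at pos=33)
DONE. 3 tokens: [STAR, RPAREN, STR]
Position 14: char is 'o' -> STR

Answer: STR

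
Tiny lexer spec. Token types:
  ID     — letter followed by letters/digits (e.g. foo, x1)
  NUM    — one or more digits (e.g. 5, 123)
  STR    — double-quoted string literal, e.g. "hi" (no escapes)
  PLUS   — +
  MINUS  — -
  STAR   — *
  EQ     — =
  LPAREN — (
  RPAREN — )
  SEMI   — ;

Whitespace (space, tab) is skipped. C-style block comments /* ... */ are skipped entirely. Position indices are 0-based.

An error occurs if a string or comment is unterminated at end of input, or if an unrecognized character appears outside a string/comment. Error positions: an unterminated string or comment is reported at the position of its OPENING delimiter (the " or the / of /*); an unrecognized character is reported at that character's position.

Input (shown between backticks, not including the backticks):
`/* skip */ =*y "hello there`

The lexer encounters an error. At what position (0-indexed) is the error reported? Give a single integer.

pos=0: enter COMMENT mode (saw '/*')
exit COMMENT mode (now at pos=10)
pos=11: emit EQ '='
pos=12: emit STAR '*'
pos=13: emit ID 'y' (now at pos=14)
pos=15: enter STRING mode
pos=15: ERROR — unterminated string

Answer: 15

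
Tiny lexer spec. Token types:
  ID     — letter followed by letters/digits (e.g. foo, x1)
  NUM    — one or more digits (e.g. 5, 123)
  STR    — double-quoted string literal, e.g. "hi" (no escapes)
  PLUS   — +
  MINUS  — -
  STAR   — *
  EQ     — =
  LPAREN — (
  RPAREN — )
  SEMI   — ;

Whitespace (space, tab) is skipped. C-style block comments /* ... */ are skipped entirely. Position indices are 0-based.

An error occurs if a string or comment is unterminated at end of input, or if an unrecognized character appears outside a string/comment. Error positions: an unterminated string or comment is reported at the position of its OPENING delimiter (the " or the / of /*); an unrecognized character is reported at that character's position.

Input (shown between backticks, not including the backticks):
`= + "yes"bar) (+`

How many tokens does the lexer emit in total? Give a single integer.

pos=0: emit EQ '='
pos=2: emit PLUS '+'
pos=4: enter STRING mode
pos=4: emit STR "yes" (now at pos=9)
pos=9: emit ID 'bar' (now at pos=12)
pos=12: emit RPAREN ')'
pos=14: emit LPAREN '('
pos=15: emit PLUS '+'
DONE. 7 tokens: [EQ, PLUS, STR, ID, RPAREN, LPAREN, PLUS]

Answer: 7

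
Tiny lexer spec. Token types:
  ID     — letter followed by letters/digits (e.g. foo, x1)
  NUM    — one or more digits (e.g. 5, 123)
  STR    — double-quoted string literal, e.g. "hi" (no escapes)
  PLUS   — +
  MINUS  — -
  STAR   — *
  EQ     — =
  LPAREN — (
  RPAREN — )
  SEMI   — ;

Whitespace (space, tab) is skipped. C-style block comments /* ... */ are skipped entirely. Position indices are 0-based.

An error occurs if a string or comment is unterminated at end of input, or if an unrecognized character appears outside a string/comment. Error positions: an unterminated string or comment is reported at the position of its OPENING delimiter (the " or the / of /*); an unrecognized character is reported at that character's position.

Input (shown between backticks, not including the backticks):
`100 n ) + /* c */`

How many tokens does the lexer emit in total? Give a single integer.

pos=0: emit NUM '100' (now at pos=3)
pos=4: emit ID 'n' (now at pos=5)
pos=6: emit RPAREN ')'
pos=8: emit PLUS '+'
pos=10: enter COMMENT mode (saw '/*')
exit COMMENT mode (now at pos=17)
DONE. 4 tokens: [NUM, ID, RPAREN, PLUS]

Answer: 4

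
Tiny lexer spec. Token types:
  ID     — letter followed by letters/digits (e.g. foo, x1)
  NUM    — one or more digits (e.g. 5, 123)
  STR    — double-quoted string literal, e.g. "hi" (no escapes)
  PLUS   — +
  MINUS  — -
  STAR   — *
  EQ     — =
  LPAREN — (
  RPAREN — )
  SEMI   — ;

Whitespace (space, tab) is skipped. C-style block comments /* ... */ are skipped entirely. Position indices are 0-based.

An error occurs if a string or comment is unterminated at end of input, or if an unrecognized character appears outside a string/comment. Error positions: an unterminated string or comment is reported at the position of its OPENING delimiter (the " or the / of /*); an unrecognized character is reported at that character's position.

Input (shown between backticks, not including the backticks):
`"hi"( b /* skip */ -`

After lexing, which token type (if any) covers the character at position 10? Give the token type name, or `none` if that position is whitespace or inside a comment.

Answer: none

Derivation:
pos=0: enter STRING mode
pos=0: emit STR "hi" (now at pos=4)
pos=4: emit LPAREN '('
pos=6: emit ID 'b' (now at pos=7)
pos=8: enter COMMENT mode (saw '/*')
exit COMMENT mode (now at pos=18)
pos=19: emit MINUS '-'
DONE. 4 tokens: [STR, LPAREN, ID, MINUS]
Position 10: char is ' ' -> none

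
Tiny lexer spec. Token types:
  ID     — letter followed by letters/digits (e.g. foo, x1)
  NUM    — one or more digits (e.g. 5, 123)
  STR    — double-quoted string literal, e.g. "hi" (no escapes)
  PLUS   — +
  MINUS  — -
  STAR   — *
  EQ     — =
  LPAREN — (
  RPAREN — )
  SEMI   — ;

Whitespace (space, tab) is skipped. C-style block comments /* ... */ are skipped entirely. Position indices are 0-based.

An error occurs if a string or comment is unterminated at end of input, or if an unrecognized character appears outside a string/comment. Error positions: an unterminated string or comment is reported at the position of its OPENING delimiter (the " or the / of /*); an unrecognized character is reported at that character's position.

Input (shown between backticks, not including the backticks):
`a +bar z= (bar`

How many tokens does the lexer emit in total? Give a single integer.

Answer: 7

Derivation:
pos=0: emit ID 'a' (now at pos=1)
pos=2: emit PLUS '+'
pos=3: emit ID 'bar' (now at pos=6)
pos=7: emit ID 'z' (now at pos=8)
pos=8: emit EQ '='
pos=10: emit LPAREN '('
pos=11: emit ID 'bar' (now at pos=14)
DONE. 7 tokens: [ID, PLUS, ID, ID, EQ, LPAREN, ID]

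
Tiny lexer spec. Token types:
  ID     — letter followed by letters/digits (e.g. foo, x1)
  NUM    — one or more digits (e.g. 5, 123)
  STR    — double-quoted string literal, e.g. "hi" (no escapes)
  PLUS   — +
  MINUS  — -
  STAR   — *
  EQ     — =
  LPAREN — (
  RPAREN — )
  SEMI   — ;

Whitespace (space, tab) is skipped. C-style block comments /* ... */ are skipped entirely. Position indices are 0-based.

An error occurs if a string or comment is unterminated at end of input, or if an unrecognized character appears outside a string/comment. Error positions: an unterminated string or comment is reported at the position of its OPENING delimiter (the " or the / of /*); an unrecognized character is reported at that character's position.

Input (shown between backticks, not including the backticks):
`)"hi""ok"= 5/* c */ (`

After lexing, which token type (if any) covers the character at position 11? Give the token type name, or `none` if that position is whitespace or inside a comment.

pos=0: emit RPAREN ')'
pos=1: enter STRING mode
pos=1: emit STR "hi" (now at pos=5)
pos=5: enter STRING mode
pos=5: emit STR "ok" (now at pos=9)
pos=9: emit EQ '='
pos=11: emit NUM '5' (now at pos=12)
pos=12: enter COMMENT mode (saw '/*')
exit COMMENT mode (now at pos=19)
pos=20: emit LPAREN '('
DONE. 6 tokens: [RPAREN, STR, STR, EQ, NUM, LPAREN]
Position 11: char is '5' -> NUM

Answer: NUM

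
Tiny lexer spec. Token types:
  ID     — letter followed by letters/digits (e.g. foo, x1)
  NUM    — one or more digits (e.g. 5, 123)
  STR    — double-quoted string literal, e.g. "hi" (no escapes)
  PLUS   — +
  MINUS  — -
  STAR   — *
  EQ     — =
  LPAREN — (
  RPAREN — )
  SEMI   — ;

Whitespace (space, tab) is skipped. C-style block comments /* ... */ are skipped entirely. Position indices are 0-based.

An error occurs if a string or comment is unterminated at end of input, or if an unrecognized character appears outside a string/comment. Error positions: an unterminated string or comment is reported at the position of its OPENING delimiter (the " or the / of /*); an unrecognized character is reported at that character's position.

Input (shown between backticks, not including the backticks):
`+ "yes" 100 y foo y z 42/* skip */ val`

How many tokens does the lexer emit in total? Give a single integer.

Answer: 9

Derivation:
pos=0: emit PLUS '+'
pos=2: enter STRING mode
pos=2: emit STR "yes" (now at pos=7)
pos=8: emit NUM '100' (now at pos=11)
pos=12: emit ID 'y' (now at pos=13)
pos=14: emit ID 'foo' (now at pos=17)
pos=18: emit ID 'y' (now at pos=19)
pos=20: emit ID 'z' (now at pos=21)
pos=22: emit NUM '42' (now at pos=24)
pos=24: enter COMMENT mode (saw '/*')
exit COMMENT mode (now at pos=34)
pos=35: emit ID 'val' (now at pos=38)
DONE. 9 tokens: [PLUS, STR, NUM, ID, ID, ID, ID, NUM, ID]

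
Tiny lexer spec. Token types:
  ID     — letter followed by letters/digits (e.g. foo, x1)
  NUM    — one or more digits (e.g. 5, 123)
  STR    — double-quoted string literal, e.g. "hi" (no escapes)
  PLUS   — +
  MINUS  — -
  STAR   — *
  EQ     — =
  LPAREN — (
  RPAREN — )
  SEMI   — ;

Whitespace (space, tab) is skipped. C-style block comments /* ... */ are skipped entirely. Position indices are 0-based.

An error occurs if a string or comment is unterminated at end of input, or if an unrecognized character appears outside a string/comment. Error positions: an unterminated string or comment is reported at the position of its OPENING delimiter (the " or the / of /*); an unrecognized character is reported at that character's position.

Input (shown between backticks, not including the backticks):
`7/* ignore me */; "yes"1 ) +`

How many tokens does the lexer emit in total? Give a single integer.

pos=0: emit NUM '7' (now at pos=1)
pos=1: enter COMMENT mode (saw '/*')
exit COMMENT mode (now at pos=16)
pos=16: emit SEMI ';'
pos=18: enter STRING mode
pos=18: emit STR "yes" (now at pos=23)
pos=23: emit NUM '1' (now at pos=24)
pos=25: emit RPAREN ')'
pos=27: emit PLUS '+'
DONE. 6 tokens: [NUM, SEMI, STR, NUM, RPAREN, PLUS]

Answer: 6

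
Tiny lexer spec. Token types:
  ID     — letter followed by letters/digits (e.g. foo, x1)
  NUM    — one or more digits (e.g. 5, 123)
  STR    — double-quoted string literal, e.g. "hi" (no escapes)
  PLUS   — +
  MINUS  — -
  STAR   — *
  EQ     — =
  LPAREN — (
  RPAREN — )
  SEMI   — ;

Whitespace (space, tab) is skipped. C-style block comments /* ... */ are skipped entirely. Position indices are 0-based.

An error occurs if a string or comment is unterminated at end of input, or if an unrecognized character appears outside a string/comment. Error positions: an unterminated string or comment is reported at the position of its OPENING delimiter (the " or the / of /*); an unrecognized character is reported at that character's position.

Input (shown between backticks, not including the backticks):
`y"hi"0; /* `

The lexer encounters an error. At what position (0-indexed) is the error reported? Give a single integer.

Answer: 8

Derivation:
pos=0: emit ID 'y' (now at pos=1)
pos=1: enter STRING mode
pos=1: emit STR "hi" (now at pos=5)
pos=5: emit NUM '0' (now at pos=6)
pos=6: emit SEMI ';'
pos=8: enter COMMENT mode (saw '/*')
pos=8: ERROR — unterminated comment (reached EOF)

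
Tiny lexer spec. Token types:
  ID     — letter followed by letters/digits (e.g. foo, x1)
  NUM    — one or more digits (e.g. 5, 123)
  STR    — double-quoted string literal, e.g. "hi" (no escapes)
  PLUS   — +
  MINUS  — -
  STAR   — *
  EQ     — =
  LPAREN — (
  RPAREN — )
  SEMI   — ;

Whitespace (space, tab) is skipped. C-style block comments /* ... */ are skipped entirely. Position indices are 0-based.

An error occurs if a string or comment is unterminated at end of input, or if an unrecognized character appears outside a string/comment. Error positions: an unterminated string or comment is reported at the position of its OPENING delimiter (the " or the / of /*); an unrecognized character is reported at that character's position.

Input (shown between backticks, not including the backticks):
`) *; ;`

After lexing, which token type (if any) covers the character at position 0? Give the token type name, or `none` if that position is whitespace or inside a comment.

pos=0: emit RPAREN ')'
pos=2: emit STAR '*'
pos=3: emit SEMI ';'
pos=5: emit SEMI ';'
DONE. 4 tokens: [RPAREN, STAR, SEMI, SEMI]
Position 0: char is ')' -> RPAREN

Answer: RPAREN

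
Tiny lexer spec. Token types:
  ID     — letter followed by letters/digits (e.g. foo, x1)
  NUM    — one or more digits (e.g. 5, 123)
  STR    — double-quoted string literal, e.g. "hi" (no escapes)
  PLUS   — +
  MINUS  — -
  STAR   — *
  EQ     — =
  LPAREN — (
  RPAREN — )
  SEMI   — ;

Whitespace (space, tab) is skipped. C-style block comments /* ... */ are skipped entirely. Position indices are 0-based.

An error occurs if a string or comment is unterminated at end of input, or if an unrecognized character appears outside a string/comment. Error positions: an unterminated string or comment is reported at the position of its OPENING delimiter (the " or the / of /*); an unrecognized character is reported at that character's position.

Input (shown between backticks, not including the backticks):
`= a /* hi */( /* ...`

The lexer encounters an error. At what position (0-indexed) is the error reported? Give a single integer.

Answer: 14

Derivation:
pos=0: emit EQ '='
pos=2: emit ID 'a' (now at pos=3)
pos=4: enter COMMENT mode (saw '/*')
exit COMMENT mode (now at pos=12)
pos=12: emit LPAREN '('
pos=14: enter COMMENT mode (saw '/*')
pos=14: ERROR — unterminated comment (reached EOF)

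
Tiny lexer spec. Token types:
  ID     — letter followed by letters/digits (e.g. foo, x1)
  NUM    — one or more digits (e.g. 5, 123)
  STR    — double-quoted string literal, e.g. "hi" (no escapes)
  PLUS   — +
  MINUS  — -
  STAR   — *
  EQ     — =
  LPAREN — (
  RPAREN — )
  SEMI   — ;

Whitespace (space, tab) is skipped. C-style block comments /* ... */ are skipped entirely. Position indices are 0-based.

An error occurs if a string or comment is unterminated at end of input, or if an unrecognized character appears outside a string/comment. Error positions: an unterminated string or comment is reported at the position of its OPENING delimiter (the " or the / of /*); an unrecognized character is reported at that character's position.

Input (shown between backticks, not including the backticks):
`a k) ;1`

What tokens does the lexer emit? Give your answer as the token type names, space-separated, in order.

Answer: ID ID RPAREN SEMI NUM

Derivation:
pos=0: emit ID 'a' (now at pos=1)
pos=2: emit ID 'k' (now at pos=3)
pos=3: emit RPAREN ')'
pos=5: emit SEMI ';'
pos=6: emit NUM '1' (now at pos=7)
DONE. 5 tokens: [ID, ID, RPAREN, SEMI, NUM]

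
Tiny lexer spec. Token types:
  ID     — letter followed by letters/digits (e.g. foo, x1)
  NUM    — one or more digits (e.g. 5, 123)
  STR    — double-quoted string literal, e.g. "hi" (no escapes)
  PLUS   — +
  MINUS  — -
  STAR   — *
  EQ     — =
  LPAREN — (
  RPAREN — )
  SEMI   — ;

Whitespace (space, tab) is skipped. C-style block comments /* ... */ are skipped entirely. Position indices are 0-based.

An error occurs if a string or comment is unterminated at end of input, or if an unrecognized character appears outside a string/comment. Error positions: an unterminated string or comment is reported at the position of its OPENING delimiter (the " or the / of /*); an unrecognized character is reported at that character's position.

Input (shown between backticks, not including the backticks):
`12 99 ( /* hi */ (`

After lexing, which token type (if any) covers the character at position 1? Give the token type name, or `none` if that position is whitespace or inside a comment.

pos=0: emit NUM '12' (now at pos=2)
pos=3: emit NUM '99' (now at pos=5)
pos=6: emit LPAREN '('
pos=8: enter COMMENT mode (saw '/*')
exit COMMENT mode (now at pos=16)
pos=17: emit LPAREN '('
DONE. 4 tokens: [NUM, NUM, LPAREN, LPAREN]
Position 1: char is '2' -> NUM

Answer: NUM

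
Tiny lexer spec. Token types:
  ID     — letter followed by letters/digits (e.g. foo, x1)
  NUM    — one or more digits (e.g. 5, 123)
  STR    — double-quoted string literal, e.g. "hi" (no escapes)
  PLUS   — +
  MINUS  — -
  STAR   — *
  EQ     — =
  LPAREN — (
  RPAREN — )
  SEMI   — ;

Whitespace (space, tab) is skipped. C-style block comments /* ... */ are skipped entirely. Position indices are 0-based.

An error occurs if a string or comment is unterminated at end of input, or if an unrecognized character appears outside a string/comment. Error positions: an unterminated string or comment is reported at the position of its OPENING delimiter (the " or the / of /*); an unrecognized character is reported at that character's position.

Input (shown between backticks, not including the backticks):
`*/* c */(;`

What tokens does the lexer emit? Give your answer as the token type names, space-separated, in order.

Answer: STAR LPAREN SEMI

Derivation:
pos=0: emit STAR '*'
pos=1: enter COMMENT mode (saw '/*')
exit COMMENT mode (now at pos=8)
pos=8: emit LPAREN '('
pos=9: emit SEMI ';'
DONE. 3 tokens: [STAR, LPAREN, SEMI]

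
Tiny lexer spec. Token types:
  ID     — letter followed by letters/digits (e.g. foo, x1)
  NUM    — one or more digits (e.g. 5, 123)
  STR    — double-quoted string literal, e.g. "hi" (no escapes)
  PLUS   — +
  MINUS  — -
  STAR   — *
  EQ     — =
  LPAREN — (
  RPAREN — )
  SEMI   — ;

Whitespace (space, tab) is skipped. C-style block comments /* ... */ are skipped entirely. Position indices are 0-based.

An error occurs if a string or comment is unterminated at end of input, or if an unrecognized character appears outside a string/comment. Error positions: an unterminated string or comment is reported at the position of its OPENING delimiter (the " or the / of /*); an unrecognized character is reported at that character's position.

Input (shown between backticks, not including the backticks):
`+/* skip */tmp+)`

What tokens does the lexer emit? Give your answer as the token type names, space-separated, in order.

Answer: PLUS ID PLUS RPAREN

Derivation:
pos=0: emit PLUS '+'
pos=1: enter COMMENT mode (saw '/*')
exit COMMENT mode (now at pos=11)
pos=11: emit ID 'tmp' (now at pos=14)
pos=14: emit PLUS '+'
pos=15: emit RPAREN ')'
DONE. 4 tokens: [PLUS, ID, PLUS, RPAREN]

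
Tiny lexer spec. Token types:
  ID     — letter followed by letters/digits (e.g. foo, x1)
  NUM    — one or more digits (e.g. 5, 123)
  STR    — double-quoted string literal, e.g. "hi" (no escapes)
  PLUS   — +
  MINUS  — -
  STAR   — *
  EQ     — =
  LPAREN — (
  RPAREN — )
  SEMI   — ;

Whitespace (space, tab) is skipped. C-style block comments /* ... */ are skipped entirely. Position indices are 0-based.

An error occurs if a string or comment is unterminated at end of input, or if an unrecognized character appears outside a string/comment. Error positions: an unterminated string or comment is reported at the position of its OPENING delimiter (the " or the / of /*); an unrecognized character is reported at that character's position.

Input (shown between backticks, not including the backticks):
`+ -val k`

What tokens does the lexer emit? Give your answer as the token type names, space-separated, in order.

Answer: PLUS MINUS ID ID

Derivation:
pos=0: emit PLUS '+'
pos=2: emit MINUS '-'
pos=3: emit ID 'val' (now at pos=6)
pos=7: emit ID 'k' (now at pos=8)
DONE. 4 tokens: [PLUS, MINUS, ID, ID]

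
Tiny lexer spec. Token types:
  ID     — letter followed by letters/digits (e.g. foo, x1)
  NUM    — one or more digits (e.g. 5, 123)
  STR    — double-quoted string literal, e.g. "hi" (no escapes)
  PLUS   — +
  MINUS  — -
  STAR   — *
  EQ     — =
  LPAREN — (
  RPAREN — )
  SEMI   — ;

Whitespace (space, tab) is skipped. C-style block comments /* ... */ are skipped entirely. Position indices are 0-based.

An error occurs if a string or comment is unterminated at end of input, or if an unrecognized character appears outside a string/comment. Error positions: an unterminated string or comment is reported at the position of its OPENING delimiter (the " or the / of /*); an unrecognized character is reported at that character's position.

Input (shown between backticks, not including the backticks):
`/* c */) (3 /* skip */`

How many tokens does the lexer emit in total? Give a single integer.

pos=0: enter COMMENT mode (saw '/*')
exit COMMENT mode (now at pos=7)
pos=7: emit RPAREN ')'
pos=9: emit LPAREN '('
pos=10: emit NUM '3' (now at pos=11)
pos=12: enter COMMENT mode (saw '/*')
exit COMMENT mode (now at pos=22)
DONE. 3 tokens: [RPAREN, LPAREN, NUM]

Answer: 3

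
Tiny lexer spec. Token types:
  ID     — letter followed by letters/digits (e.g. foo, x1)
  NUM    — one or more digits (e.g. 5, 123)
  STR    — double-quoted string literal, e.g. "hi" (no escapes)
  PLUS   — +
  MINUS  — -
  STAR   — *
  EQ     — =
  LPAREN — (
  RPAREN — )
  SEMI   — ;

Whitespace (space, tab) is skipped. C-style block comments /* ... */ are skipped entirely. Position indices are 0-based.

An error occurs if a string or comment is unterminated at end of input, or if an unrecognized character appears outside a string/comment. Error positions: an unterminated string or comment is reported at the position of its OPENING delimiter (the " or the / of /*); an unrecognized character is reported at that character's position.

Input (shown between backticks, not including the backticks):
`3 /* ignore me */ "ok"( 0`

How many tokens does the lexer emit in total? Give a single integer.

Answer: 4

Derivation:
pos=0: emit NUM '3' (now at pos=1)
pos=2: enter COMMENT mode (saw '/*')
exit COMMENT mode (now at pos=17)
pos=18: enter STRING mode
pos=18: emit STR "ok" (now at pos=22)
pos=22: emit LPAREN '('
pos=24: emit NUM '0' (now at pos=25)
DONE. 4 tokens: [NUM, STR, LPAREN, NUM]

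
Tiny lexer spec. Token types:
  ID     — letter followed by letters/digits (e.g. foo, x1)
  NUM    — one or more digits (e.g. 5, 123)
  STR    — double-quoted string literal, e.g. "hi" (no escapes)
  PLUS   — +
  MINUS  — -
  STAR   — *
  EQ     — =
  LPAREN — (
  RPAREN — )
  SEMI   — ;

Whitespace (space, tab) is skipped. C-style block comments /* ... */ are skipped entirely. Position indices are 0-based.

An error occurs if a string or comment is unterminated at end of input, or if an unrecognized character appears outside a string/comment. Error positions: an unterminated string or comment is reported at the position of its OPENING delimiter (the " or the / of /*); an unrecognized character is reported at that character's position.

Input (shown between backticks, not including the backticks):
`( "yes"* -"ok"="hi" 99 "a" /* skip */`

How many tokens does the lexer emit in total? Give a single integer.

Answer: 9

Derivation:
pos=0: emit LPAREN '('
pos=2: enter STRING mode
pos=2: emit STR "yes" (now at pos=7)
pos=7: emit STAR '*'
pos=9: emit MINUS '-'
pos=10: enter STRING mode
pos=10: emit STR "ok" (now at pos=14)
pos=14: emit EQ '='
pos=15: enter STRING mode
pos=15: emit STR "hi" (now at pos=19)
pos=20: emit NUM '99' (now at pos=22)
pos=23: enter STRING mode
pos=23: emit STR "a" (now at pos=26)
pos=27: enter COMMENT mode (saw '/*')
exit COMMENT mode (now at pos=37)
DONE. 9 tokens: [LPAREN, STR, STAR, MINUS, STR, EQ, STR, NUM, STR]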